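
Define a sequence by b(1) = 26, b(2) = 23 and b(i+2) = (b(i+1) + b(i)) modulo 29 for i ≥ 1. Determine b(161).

24

Computing terms: b(1) = 26; b(2) = 23; b(3) = 20; b(4) = 14; b(5) = 5; b(6) = 19; b(7) = 24; b(8) = 14; b(9) = 9; b(10) = 23; b(11) = 3; b(12) = 26; b(13) = 0; b(14) = 26; b(15) = 26; b(16) = 23.
The sequence repeats with period 14.
So b(161) = b(1 + ((161-1) mod 14)) = b(7) = 24.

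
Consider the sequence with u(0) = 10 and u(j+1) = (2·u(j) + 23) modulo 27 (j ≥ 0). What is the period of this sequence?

Listing terms: u(0) = 10,  u(1) = 16,  u(2) = 1,  u(3) = 25,  u(4) = 19,  u(5) = 7,  u(6) = 10.
Since u(6) = u(0) = 10, the sequence is periodic with period 6.

6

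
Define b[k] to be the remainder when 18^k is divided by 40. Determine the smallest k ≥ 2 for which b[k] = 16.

Computing terms: b[1] = 18; b[2] = 4; b[3] = 32; b[4] = 16; b[5] = 8; b[6] = 24; b[7] = 32.
Since b[7] = b[3] = 32, the sequence is eventually periodic: after a pre-period of length 2 it cycles with period 4.
The value 16 first appears (with k ≥ 2) at b[4].

4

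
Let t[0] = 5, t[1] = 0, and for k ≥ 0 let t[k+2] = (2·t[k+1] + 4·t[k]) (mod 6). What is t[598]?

t[0] = 5; t[1] = 0; t[2] = 2; t[3] = 4; t[4] = 4; t[5] = 0; t[6] = 4; t[7] = 2; t[8] = 2; t[9] = 0; t[10] = 2.
Since (t[9], t[10]) = (t[1], t[2]) = (0, 2) (two consecutive terms determine the rest), the sequence is eventually periodic: after a pre-period of length 1 it cycles with period 8.
For k ≥ 1, t[k] depends only on (k - 1) mod 8. (598 - 1) mod 8 = 5, so t[598] = t[6] = 4.

4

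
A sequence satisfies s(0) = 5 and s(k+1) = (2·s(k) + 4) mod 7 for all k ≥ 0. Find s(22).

0

s(0) = 5, s(1) = 0, s(2) = 4, s(3) = 5.
The sequence repeats with period 3.
So s(22) = s(0 + ((22-0) mod 3)) = s(1) = 0.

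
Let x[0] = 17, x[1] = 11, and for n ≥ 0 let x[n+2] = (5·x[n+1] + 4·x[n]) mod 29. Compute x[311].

x[0] = 17; x[1] = 11; x[2] = 7; x[3] = 21; x[4] = 17; x[5] = 24; x[6] = 14; x[7] = 21; x[8] = 16; x[9] = 19; x[10] = 14; x[11] = 1; x[12] = 3; x[13] = 19; x[14] = 20; x[15] = 2; x[16] = 3; x[17] = 23; x[18] = 11; x[19] = 2; x[20] = 25; x[21] = 17; x[22] = 11.
Since (x[21], x[22]) = (x[0], x[1]) = (17, 11) (two consecutive terms determine the rest), the sequence is periodic with period 21.
So x[311] = x[0 + ((311-0) mod 21)] = x[17] = 23.

23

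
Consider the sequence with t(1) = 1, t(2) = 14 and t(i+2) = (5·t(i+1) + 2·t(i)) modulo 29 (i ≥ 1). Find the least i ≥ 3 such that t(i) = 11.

4

t(1) = 1; t(2) = 14; t(3) = 14; t(4) = 11; t(5) = 25; t(6) = 2; t(7) = 2; t(8) = 14; t(9) = 16; t(10) = 21; t(11) = 21; t(12) = 2; t(13) = 23; t(14) = 3; t(15) = 3; t(16) = 21; t(17) = 24; t(18) = 17; t(19) = 17; t(20) = 3; t(21) = 20; t(22) = 19; t(23) = 19; t(24) = 17; t(25) = 7; t(26) = 11; t(27) = 11; t(28) = 19; t(29) = 1; t(30) = 14.
Since (t(29), t(30)) = (t(1), t(2)) = (1, 14) (two consecutive terms determine the rest), the sequence is periodic with period 28.
The value 11 first appears (with i ≥ 3) at t(4).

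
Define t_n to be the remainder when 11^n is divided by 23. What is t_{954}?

Computing terms: t_1 = 11, t_2 = 6, t_3 = 20, t_4 = 13, t_5 = 5, t_6 = 9, t_7 = 7, t_8 = 8, t_9 = 19, t_{10} = 2, t_{11} = 22, t_{12} = 12, t_{13} = 17, t_{14} = 3, t_{15} = 10, t_{16} = 18, t_{17} = 14, t_{18} = 16, t_{19} = 15, t_{20} = 4, t_{21} = 21, t_{22} = 1, t_{23} = 11.
Since t_{23} = t_1 = 11, the sequence is periodic with period 22.
So t_{954} = t_{1 + ((954-1) mod 22)} = t_8 = 8.

8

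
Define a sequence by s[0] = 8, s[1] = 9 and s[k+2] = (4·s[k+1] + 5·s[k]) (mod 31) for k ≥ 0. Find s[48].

8

We have s[0] = 8, s[1] = 9, s[2] = 14, s[3] = 8, s[4] = 9.
Since (s[3], s[4]) = (s[0], s[1]) = (8, 9) (two consecutive terms determine the rest), the sequence is periodic with period 3.
(48 - 0) mod 3 = 0, so s[48] = s[0] = 8.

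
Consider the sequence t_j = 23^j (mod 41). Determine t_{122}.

37

t_1 = 23; t_2 = 37; t_3 = 31; t_4 = 16; t_5 = 40; t_6 = 18; t_7 = 4; t_8 = 10; t_9 = 25; t_{10} = 1; t_{11} = 23.
The sequence repeats with period 10.
(122 - 1) mod 10 = 1, so t_{122} = t_2 = 37.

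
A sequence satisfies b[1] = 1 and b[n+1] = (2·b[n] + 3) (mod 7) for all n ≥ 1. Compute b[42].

Listing terms: b[1] = 1, b[2] = 5, b[3] = 6, b[4] = 1.
Since b[4] = b[1] = 1, the sequence is periodic with period 3.
So b[42] = b[1 + ((42-1) mod 3)] = b[3] = 6.

6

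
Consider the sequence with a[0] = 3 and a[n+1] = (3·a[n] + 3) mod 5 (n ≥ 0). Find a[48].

We have a[0] = 3, a[1] = 2, a[2] = 4, a[3] = 0, a[4] = 3.
Since a[4] = a[0] = 3, the sequence is periodic with period 4.
(48 - 0) mod 4 = 0, so a[48] = a[0] = 3.

3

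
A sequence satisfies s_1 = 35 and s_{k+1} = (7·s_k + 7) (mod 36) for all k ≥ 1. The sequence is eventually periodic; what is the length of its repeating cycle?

18

s_1 = 35; s_2 = 0; s_3 = 7; s_4 = 20; s_5 = 3; s_6 = 28; s_7 = 23; s_8 = 24; s_9 = 31; s_{10} = 8; s_{11} = 27; s_{12} = 16; s_{13} = 11; s_{14} = 12; s_{15} = 19; s_{16} = 32; s_{17} = 15; s_{18} = 4; s_{19} = 35.
Since s_{19} = s_1 = 35, the sequence is periodic with period 18.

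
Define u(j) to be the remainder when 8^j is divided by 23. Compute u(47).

6

Listing terms: u(1) = 8,  u(2) = 18,  u(3) = 6,  u(4) = 2,  u(5) = 16,  u(6) = 13,  u(7) = 12,  u(8) = 4,  u(9) = 9,  u(10) = 3,  u(11) = 1,  u(12) = 8.
The sequence repeats with period 11.
So u(47) = u(1 + ((47-1) mod 11)) = u(3) = 6.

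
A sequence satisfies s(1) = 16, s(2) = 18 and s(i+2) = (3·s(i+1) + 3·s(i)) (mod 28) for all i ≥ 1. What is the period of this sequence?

Computing terms: s(1) = 16, s(2) = 18, s(3) = 18, s(4) = 24, s(5) = 14, s(6) = 2, s(7) = 20, s(8) = 10, s(9) = 6, s(10) = 20, s(11) = 22, s(12) = 14, s(13) = 24, s(14) = 2, s(15) = 22, s(16) = 16, s(17) = 2, s(18) = 26, s(19) = 0, s(20) = 22, s(21) = 10, s(22) = 12, s(23) = 10, s(24) = 10, s(25) = 4, s(26) = 14, s(27) = 26, s(28) = 8, s(29) = 18, s(30) = 22, s(31) = 8, s(32) = 6, s(33) = 14, s(34) = 4, s(35) = 26, s(36) = 6, s(37) = 12, s(38) = 26, s(39) = 2, s(40) = 0, s(41) = 6, s(42) = 18, s(43) = 16, s(44) = 18.
Since (s(43), s(44)) = (s(1), s(2)) = (16, 18) (two consecutive terms determine the rest), the sequence is periodic with period 42.

42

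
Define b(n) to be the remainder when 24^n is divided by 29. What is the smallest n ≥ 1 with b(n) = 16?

4

b(0) = 1,  b(1) = 24,  b(2) = 25,  b(3) = 20,  b(4) = 16,  b(5) = 7,  b(6) = 23,  b(7) = 1.
Since b(7) = b(0) = 1, the sequence is periodic with period 7.
The value 16 first appears (with n ≥ 1) at b(4).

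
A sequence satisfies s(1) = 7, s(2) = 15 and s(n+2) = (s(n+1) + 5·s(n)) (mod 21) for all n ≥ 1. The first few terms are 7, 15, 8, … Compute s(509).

We have s(1) = 7,  s(2) = 15,  s(3) = 8,  s(4) = 20,  s(5) = 18,  s(6) = 13,  s(7) = 19,  s(8) = 0,  s(9) = 11,  s(10) = 11,  s(11) = 3,  s(12) = 16,  s(13) = 10,  s(14) = 6,  s(15) = 14,  s(16) = 2,  s(17) = 9,  s(18) = 19,  s(19) = 1,  s(20) = 12,  s(21) = 17,  s(22) = 14,  s(23) = 15,  s(24) = 1,  s(25) = 13,  s(26) = 18,  s(27) = 20,  s(28) = 5,  s(29) = 0,  s(30) = 4,  s(31) = 4,  s(32) = 3,  s(33) = 2,  s(34) = 17,  s(35) = 6,  s(36) = 7,  s(37) = 16,  s(38) = 9,  s(39) = 5,  s(40) = 8,  s(41) = 12,  s(42) = 10,  s(43) = 7,  s(44) = 15.
Since (s(43), s(44)) = (s(1), s(2)) = (7, 15) (two consecutive terms determine the rest), the sequence is periodic with period 42.
(509 - 1) mod 42 = 4, so s(509) = s(5) = 18.

18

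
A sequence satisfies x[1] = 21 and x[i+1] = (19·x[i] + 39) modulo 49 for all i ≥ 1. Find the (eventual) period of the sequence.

Computing terms: x[1] = 21; x[2] = 46; x[3] = 31; x[4] = 40; x[5] = 15; x[6] = 30; x[7] = 21.
Since x[7] = x[1] = 21, the sequence is periodic with period 6.

6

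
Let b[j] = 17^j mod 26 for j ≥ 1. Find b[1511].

23

Listing terms: b[1] = 17,  b[2] = 3,  b[3] = 25,  b[4] = 9,  b[5] = 23,  b[6] = 1,  b[7] = 17.
The sequence repeats with period 6.
(1511 - 1) mod 6 = 4, so b[1511] = b[5] = 23.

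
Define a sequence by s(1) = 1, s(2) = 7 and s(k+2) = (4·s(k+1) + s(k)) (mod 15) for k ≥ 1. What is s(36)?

3

Listing terms: s(1) = 1; s(2) = 7; s(3) = 14; s(4) = 3; s(5) = 11; s(6) = 2; s(7) = 4; s(8) = 3; s(9) = 1; s(10) = 7.
The sequence repeats with period 8.
(36 - 1) mod 8 = 3, so s(36) = s(4) = 3.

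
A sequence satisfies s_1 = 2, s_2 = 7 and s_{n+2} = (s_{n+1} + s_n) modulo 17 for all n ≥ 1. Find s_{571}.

4

Computing terms: s_1 = 2,  s_2 = 7,  s_3 = 9,  s_4 = 16,  s_5 = 8,  s_6 = 7,  s_7 = 15,  s_8 = 5,  s_9 = 3,  s_{10} = 8,  s_{11} = 11,  s_{12} = 2,  s_{13} = 13,  s_{14} = 15,  s_{15} = 11,  s_{16} = 9,  s_{17} = 3,  s_{18} = 12,  s_{19} = 15,  s_{20} = 10,  s_{21} = 8,  s_{22} = 1,  s_{23} = 9,  s_{24} = 10,  s_{25} = 2,  s_{26} = 12,  s_{27} = 14,  s_{28} = 9,  s_{29} = 6,  s_{30} = 15,  s_{31} = 4,  s_{32} = 2,  s_{33} = 6,  s_{34} = 8,  s_{35} = 14,  s_{36} = 5,  s_{37} = 2,  s_{38} = 7.
Since (s_{37}, s_{38}) = (s_1, s_2) = (2, 7) (two consecutive terms determine the rest), the sequence is periodic with period 36.
So s_{571} = s_{1 + ((571-1) mod 36)} = s_{31} = 4.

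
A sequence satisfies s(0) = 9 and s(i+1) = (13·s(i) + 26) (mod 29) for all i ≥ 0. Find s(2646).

9

Listing terms: s(0) = 9, s(1) = 27, s(2) = 0, s(3) = 26, s(4) = 16, s(5) = 2, s(6) = 23, s(7) = 6, s(8) = 17, s(9) = 15, s(10) = 18, s(11) = 28, s(12) = 13, s(13) = 21, s(14) = 9.
The sequence repeats with period 14.
(2646 - 0) mod 14 = 0, so s(2646) = s(0) = 9.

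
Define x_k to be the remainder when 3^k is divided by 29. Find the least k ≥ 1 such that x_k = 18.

19

We have x_0 = 1, x_1 = 3, x_2 = 9, x_3 = 27, x_4 = 23, x_5 = 11, x_6 = 4, x_7 = 12, x_8 = 7, x_9 = 21, x_{10} = 5, x_{11} = 15, x_{12} = 16, x_{13} = 19, x_{14} = 28, x_{15} = 26, x_{16} = 20, x_{17} = 2, x_{18} = 6, x_{19} = 18, x_{20} = 25, x_{21} = 17, x_{22} = 22, x_{23} = 8, x_{24} = 24, x_{25} = 14, x_{26} = 13, x_{27} = 10, x_{28} = 1.
The sequence repeats with period 28.
The value 18 first appears (with k ≥ 1) at x_{19}.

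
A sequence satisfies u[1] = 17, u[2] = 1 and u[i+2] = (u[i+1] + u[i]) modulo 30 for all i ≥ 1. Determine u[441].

We have u[1] = 17, u[2] = 1, u[3] = 18, u[4] = 19, u[5] = 7, u[6] = 26, u[7] = 3, u[8] = 29, u[9] = 2, u[10] = 1, u[11] = 3, u[12] = 4, u[13] = 7, u[14] = 11, u[15] = 18, u[16] = 29, u[17] = 17, u[18] = 16, u[19] = 3, u[20] = 19, u[21] = 22, u[22] = 11, u[23] = 3, u[24] = 14, u[25] = 17, u[26] = 1.
Since (u[25], u[26]) = (u[1], u[2]) = (17, 1) (two consecutive terms determine the rest), the sequence is periodic with period 24.
So u[441] = u[1 + ((441-1) mod 24)] = u[9] = 2.

2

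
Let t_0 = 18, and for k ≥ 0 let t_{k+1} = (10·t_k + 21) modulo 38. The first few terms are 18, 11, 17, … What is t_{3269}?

Listing terms: t_0 = 18,  t_1 = 11,  t_2 = 17,  t_3 = 1,  t_4 = 31,  t_5 = 27,  t_6 = 25,  t_7 = 5,  t_8 = 33,  t_9 = 9,  t_{10} = 35,  t_{11} = 29,  t_{12} = 7,  t_{13} = 15,  t_{14} = 19,  t_{15} = 21,  t_{16} = 3,  t_{17} = 13,  t_{18} = 37,  t_{19} = 11.
Since t_{19} = t_1 = 11, the sequence is eventually periodic: after a pre-period of length 1 it cycles with period 18.
For k ≥ 1, t_k depends only on (k - 1) mod 18. (3269 - 1) mod 18 = 10, so t_{3269} = t_{11} = 29.

29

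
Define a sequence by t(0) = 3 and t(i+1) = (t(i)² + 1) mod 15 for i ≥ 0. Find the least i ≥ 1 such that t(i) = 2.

3

Computing terms: t(0) = 3,  t(1) = 10,  t(2) = 11,  t(3) = 2,  t(4) = 5,  t(5) = 11.
Since t(5) = t(2) = 11, the sequence is eventually periodic: after a pre-period of length 2 it cycles with period 3.
The value 2 first appears (with i ≥ 1) at t(3).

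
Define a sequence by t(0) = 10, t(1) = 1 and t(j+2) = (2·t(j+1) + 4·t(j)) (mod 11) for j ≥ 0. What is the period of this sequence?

10

We have t(0) = 10,  t(1) = 1,  t(2) = 9,  t(3) = 0,  t(4) = 3,  t(5) = 6,  t(6) = 2,  t(7) = 6,  t(8) = 9,  t(9) = 9,  t(10) = 10,  t(11) = 1.
The sequence repeats with period 10.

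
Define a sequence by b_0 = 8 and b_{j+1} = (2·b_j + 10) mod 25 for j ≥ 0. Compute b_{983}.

We have b_0 = 8,  b_1 = 1,  b_2 = 12,  b_3 = 9,  b_4 = 3,  b_5 = 16,  b_6 = 17,  b_7 = 19,  b_8 = 23,  b_9 = 6,  b_{10} = 22,  b_{11} = 4,  b_{12} = 18,  b_{13} = 21,  b_{14} = 2,  b_{15} = 14,  b_{16} = 13,  b_{17} = 11,  b_{18} = 7,  b_{19} = 24,  b_{20} = 8.
Since b_{20} = b_0 = 8, the sequence is periodic with period 20.
(983 - 0) mod 20 = 3, so b_{983} = b_3 = 9.

9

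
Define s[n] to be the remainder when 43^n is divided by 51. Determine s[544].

1

Listing terms: s[0] = 1; s[1] = 43; s[2] = 13; s[3] = 49; s[4] = 16; s[5] = 25; s[6] = 4; s[7] = 19; s[8] = 1.
Since s[8] = s[0] = 1, the sequence is periodic with period 8.
So s[544] = s[0 + ((544-0) mod 8)] = s[0] = 1.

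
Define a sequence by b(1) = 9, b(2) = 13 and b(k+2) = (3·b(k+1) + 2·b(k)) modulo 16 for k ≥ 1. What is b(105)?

1

Listing terms: b(1) = 9, b(2) = 13, b(3) = 9, b(4) = 5, b(5) = 1, b(6) = 13, b(7) = 9.
Since (b(6), b(7)) = (b(2), b(3)) = (13, 9) (two consecutive terms determine the rest), the sequence is eventually periodic: after a pre-period of length 1 it cycles with period 4.
For k ≥ 2, b(k) depends only on (k - 2) mod 4. (105 - 2) mod 4 = 3, so b(105) = b(5) = 1.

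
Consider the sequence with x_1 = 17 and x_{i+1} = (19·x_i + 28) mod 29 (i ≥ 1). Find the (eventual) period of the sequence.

Computing terms: x_1 = 17; x_2 = 3; x_3 = 27; x_4 = 19; x_5 = 12; x_6 = 24; x_7 = 20; x_8 = 2; x_9 = 8; x_{10} = 6; x_{11} = 26; x_{12} = 0; x_{13} = 28; x_{14} = 9; x_{15} = 25; x_{16} = 10; x_{17} = 15; x_{18} = 23; x_{19} = 1; x_{20} = 18; x_{21} = 22; x_{22} = 11; x_{23} = 5; x_{24} = 7; x_{25} = 16; x_{26} = 13; x_{27} = 14; x_{28} = 4; x_{29} = 17.
The sequence repeats with period 28.

28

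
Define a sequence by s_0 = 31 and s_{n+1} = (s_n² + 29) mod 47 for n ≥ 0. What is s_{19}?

We have s_0 = 31,  s_1 = 3,  s_2 = 38,  s_3 = 16,  s_4 = 3.
Since s_4 = s_1 = 3, the sequence is eventually periodic: after a pre-period of length 1 it cycles with period 3.
For n ≥ 1, s_n depends only on (n - 1) mod 3. (19 - 1) mod 3 = 0, so s_{19} = s_1 = 3.

3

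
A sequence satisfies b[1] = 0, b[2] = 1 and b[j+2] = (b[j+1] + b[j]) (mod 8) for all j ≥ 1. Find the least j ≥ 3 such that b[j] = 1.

Listing terms: b[1] = 0, b[2] = 1, b[3] = 1, b[4] = 2, b[5] = 3, b[6] = 5, b[7] = 0, b[8] = 5, b[9] = 5, b[10] = 2, b[11] = 7, b[12] = 1, b[13] = 0, b[14] = 1.
Since (b[13], b[14]) = (b[1], b[2]) = (0, 1) (two consecutive terms determine the rest), the sequence is periodic with period 12.
The value 1 first appears (with j ≥ 3) at b[3].

3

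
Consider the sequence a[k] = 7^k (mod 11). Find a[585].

10

Computing terms: a[1] = 7, a[2] = 5, a[3] = 2, a[4] = 3, a[5] = 10, a[6] = 4, a[7] = 6, a[8] = 9, a[9] = 8, a[10] = 1, a[11] = 7.
The sequence repeats with period 10.
(585 - 1) mod 10 = 4, so a[585] = a[5] = 10.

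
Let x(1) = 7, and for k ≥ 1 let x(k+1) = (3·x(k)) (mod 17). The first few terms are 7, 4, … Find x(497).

Computing terms: x(1) = 7,  x(2) = 4,  x(3) = 12,  x(4) = 2,  x(5) = 6,  x(6) = 1,  x(7) = 3,  x(8) = 9,  x(9) = 10,  x(10) = 13,  x(11) = 5,  x(12) = 15,  x(13) = 11,  x(14) = 16,  x(15) = 14,  x(16) = 8,  x(17) = 7.
Since x(17) = x(1) = 7, the sequence is periodic with period 16.
So x(497) = x(1 + ((497-1) mod 16)) = x(1) = 7.

7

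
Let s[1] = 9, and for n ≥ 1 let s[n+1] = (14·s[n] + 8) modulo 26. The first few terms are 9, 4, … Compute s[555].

s[1] = 9, s[2] = 4, s[3] = 12, s[4] = 20, s[5] = 2, s[6] = 10, s[7] = 18, s[8] = 0, s[9] = 8, s[10] = 16, s[11] = 24, s[12] = 6, s[13] = 14, s[14] = 22, s[15] = 4.
Since s[15] = s[2] = 4, the sequence is eventually periodic: after a pre-period of length 1 it cycles with period 13.
For n ≥ 2, s[n] depends only on (n - 2) mod 13. (555 - 2) mod 13 = 7, so s[555] = s[9] = 8.

8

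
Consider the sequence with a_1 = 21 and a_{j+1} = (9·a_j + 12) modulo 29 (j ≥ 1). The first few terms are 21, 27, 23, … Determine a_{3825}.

23

a_1 = 21; a_2 = 27; a_3 = 23; a_4 = 16; a_5 = 11; a_6 = 24; a_7 = 25; a_8 = 5; a_9 = 28; a_{10} = 3; a_{11} = 10; a_{12} = 15; a_{13} = 2; a_{14} = 1; a_{15} = 21.
The sequence repeats with period 14.
So a_{3825} = a_{1 + ((3825-1) mod 14)} = a_3 = 23.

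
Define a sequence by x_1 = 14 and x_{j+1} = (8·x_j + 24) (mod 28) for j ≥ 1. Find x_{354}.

16

We have x_1 = 14,  x_2 = 24,  x_3 = 20,  x_4 = 16,  x_5 = 12,  x_6 = 8,  x_7 = 4,  x_8 = 0,  x_9 = 24.
Since x_9 = x_2 = 24, the sequence is eventually periodic: after a pre-period of length 1 it cycles with period 7.
For j ≥ 2, x_j depends only on (j - 2) mod 7. (354 - 2) mod 7 = 2, so x_{354} = x_4 = 16.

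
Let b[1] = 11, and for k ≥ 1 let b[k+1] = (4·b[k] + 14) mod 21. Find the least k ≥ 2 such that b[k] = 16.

b[1] = 11, b[2] = 16, b[3] = 15, b[4] = 11.
The sequence repeats with period 3.
The value 16 first appears (with k ≥ 2) at b[2].

2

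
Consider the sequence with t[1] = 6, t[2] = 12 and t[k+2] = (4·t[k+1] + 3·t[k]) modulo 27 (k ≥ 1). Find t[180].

Listing terms: t[1] = 6; t[2] = 12; t[3] = 12; t[4] = 3; t[5] = 21; t[6] = 12; t[7] = 3.
Since (t[6], t[7]) = (t[3], t[4]) = (12, 3) (two consecutive terms determine the rest), the sequence is eventually periodic: after a pre-period of length 2 it cycles with period 3.
For k ≥ 3, t[k] depends only on (k - 3) mod 3. (180 - 3) mod 3 = 0, so t[180] = t[3] = 12.

12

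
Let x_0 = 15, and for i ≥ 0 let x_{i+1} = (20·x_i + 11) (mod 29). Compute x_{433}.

x_0 = 15, x_1 = 21, x_2 = 25, x_3 = 18, x_4 = 23, x_5 = 7, x_6 = 6, x_7 = 15.
The sequence repeats with period 7.
So x_{433} = x_{0 + ((433-0) mod 7)} = x_6 = 6.

6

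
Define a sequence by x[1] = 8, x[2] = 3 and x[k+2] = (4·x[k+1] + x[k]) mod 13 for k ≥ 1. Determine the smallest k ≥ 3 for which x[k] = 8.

Computing terms: x[1] = 8; x[2] = 3; x[3] = 7; x[4] = 5; x[5] = 1; x[6] = 9; x[7] = 11; x[8] = 1; x[9] = 2; x[10] = 9; x[11] = 12; x[12] = 5; x[13] = 6; x[14] = 3; x[15] = 5; x[16] = 10; x[17] = 6; x[18] = 8; x[19] = 12; x[20] = 4; x[21] = 2; x[22] = 12; x[23] = 11; x[24] = 4; x[25] = 1; x[26] = 8; x[27] = 7; x[28] = 10; x[29] = 8; x[30] = 3.
The sequence repeats with period 28.
The value 8 first appears (with k ≥ 3) at x[18].

18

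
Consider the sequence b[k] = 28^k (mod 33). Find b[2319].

13

Listing terms: b[1] = 28; b[2] = 25; b[3] = 7; b[4] = 31; b[5] = 10; b[6] = 16; b[7] = 19; b[8] = 4; b[9] = 13; b[10] = 1; b[11] = 28.
Since b[11] = b[1] = 28, the sequence is periodic with period 10.
So b[2319] = b[1 + ((2319-1) mod 10)] = b[9] = 13.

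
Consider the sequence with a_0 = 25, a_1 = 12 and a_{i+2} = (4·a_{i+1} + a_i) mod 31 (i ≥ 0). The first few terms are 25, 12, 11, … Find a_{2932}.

11

Listing terms: a_0 = 25; a_1 = 12; a_2 = 11; a_3 = 25; a_4 = 18; a_5 = 4; a_6 = 3; a_7 = 16; a_8 = 5; a_9 = 5; a_{10} = 25; a_{11} = 12.
The sequence repeats with period 10.
So a_{2932} = a_{0 + ((2932-0) mod 10)} = a_2 = 11.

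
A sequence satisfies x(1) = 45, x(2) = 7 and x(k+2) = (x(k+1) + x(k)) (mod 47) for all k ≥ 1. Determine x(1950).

x(1) = 45,  x(2) = 7,  x(3) = 5,  x(4) = 12,  x(5) = 17,  x(6) = 29,  x(7) = 46,  x(8) = 28,  x(9) = 27,  x(10) = 8,  x(11) = 35,  x(12) = 43,  x(13) = 31,  x(14) = 27,  x(15) = 11,  x(16) = 38,  x(17) = 2,  x(18) = 40,  x(19) = 42,  x(20) = 35,  x(21) = 30,  x(22) = 18,  x(23) = 1,  x(24) = 19,  x(25) = 20,  x(26) = 39,  x(27) = 12,  x(28) = 4,  x(29) = 16,  x(30) = 20,  x(31) = 36,  x(32) = 9,  x(33) = 45,  x(34) = 7.
The sequence repeats with period 32.
(1950 - 1) mod 32 = 29, so x(1950) = x(30) = 20.

20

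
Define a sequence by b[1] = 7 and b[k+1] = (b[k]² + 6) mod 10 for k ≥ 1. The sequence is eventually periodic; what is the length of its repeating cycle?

3

b[1] = 7; b[2] = 5; b[3] = 1; b[4] = 7.
The sequence repeats with period 3.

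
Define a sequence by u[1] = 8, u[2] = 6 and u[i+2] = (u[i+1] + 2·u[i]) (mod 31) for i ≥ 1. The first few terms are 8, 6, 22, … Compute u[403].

Computing terms: u[1] = 8,  u[2] = 6,  u[3] = 22,  u[4] = 3,  u[5] = 16,  u[6] = 22,  u[7] = 23,  u[8] = 5,  u[9] = 20,  u[10] = 30,  u[11] = 8,  u[12] = 6.
Since (u[11], u[12]) = (u[1], u[2]) = (8, 6) (two consecutive terms determine the rest), the sequence is periodic with period 10.
So u[403] = u[1 + ((403-1) mod 10)] = u[3] = 22.

22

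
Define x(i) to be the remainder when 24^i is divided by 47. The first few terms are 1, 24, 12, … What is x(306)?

18

Computing terms: x(0) = 1, x(1) = 24, x(2) = 12, x(3) = 6, x(4) = 3, x(5) = 25, x(6) = 36, x(7) = 18, x(8) = 9, x(9) = 28, x(10) = 14, x(11) = 7, x(12) = 27, x(13) = 37, x(14) = 42, x(15) = 21, x(16) = 34, x(17) = 17, x(18) = 32, x(19) = 16, x(20) = 8, x(21) = 4, x(22) = 2, x(23) = 1.
Since x(23) = x(0) = 1, the sequence is periodic with period 23.
(306 - 0) mod 23 = 7, so x(306) = x(7) = 18.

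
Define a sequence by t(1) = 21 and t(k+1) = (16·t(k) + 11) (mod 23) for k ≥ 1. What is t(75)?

4

We have t(1) = 21; t(2) = 2; t(3) = 20; t(4) = 9; t(5) = 17; t(6) = 7; t(7) = 8; t(8) = 1; t(9) = 4; t(10) = 6; t(11) = 15; t(12) = 21.
Since t(12) = t(1) = 21, the sequence is periodic with period 11.
(75 - 1) mod 11 = 8, so t(75) = t(9) = 4.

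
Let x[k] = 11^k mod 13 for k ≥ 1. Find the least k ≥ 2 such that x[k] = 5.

3

We have x[1] = 11,  x[2] = 4,  x[3] = 5,  x[4] = 3,  x[5] = 7,  x[6] = 12,  x[7] = 2,  x[8] = 9,  x[9] = 8,  x[10] = 10,  x[11] = 6,  x[12] = 1,  x[13] = 11.
Since x[13] = x[1] = 11, the sequence is periodic with period 12.
The value 5 first appears (with k ≥ 2) at x[3].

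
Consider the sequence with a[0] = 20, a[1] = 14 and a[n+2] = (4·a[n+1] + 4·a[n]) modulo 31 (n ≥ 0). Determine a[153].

11

Listing terms: a[0] = 20, a[1] = 14, a[2] = 12, a[3] = 11, a[4] = 30, a[5] = 9, a[6] = 1, a[7] = 9, a[8] = 9, a[9] = 10, a[10] = 14, a[11] = 3, a[12] = 6, a[13] = 5, a[14] = 13, a[15] = 10, a[16] = 30, a[17] = 5, a[18] = 16, a[19] = 22, a[20] = 28, a[21] = 14, a[22] = 13, a[23] = 15, a[24] = 19, a[25] = 12, a[26] = 0, a[27] = 17, a[28] = 6, a[29] = 30, a[30] = 20, a[31] = 14.
Since (a[30], a[31]) = (a[0], a[1]) = (20, 14) (two consecutive terms determine the rest), the sequence is periodic with period 30.
(153 - 0) mod 30 = 3, so a[153] = a[3] = 11.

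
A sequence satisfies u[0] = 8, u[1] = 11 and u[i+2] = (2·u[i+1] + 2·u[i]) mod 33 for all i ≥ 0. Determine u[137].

17

Listing terms: u[0] = 8; u[1] = 11; u[2] = 5; u[3] = 32; u[4] = 8; u[5] = 14; u[6] = 11; u[7] = 17; u[8] = 23; u[9] = 14; u[10] = 8; u[11] = 11.
Since (u[10], u[11]) = (u[0], u[1]) = (8, 11) (two consecutive terms determine the rest), the sequence is periodic with period 10.
So u[137] = u[0 + ((137-0) mod 10)] = u[7] = 17.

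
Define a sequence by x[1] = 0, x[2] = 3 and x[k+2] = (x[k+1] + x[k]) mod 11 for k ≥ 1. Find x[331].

x[1] = 0; x[2] = 3; x[3] = 3; x[4] = 6; x[5] = 9; x[6] = 4; x[7] = 2; x[8] = 6; x[9] = 8; x[10] = 3; x[11] = 0; x[12] = 3.
The sequence repeats with period 10.
(331 - 1) mod 10 = 0, so x[331] = x[1] = 0.

0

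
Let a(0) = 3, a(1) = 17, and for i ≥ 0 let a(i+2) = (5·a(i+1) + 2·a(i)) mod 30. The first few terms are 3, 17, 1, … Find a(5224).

a(0) = 3; a(1) = 17; a(2) = 1; a(3) = 9; a(4) = 17; a(5) = 13; a(6) = 9; a(7) = 11; a(8) = 13; a(9) = 27; a(10) = 11; a(11) = 19; a(12) = 27; a(13) = 23; a(14) = 19; a(15) = 21; a(16) = 23; a(17) = 7; a(18) = 21; a(19) = 29; a(20) = 7; a(21) = 3; a(22) = 29; a(23) = 1; a(24) = 3; a(25) = 17.
The sequence repeats with period 24.
(5224 - 0) mod 24 = 16, so a(5224) = a(16) = 23.

23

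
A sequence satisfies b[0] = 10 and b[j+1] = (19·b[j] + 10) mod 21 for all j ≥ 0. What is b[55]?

Computing terms: b[0] = 10, b[1] = 11, b[2] = 9, b[3] = 13, b[4] = 5, b[5] = 0, b[6] = 10.
Since b[6] = b[0] = 10, the sequence is periodic with period 6.
(55 - 0) mod 6 = 1, so b[55] = b[1] = 11.

11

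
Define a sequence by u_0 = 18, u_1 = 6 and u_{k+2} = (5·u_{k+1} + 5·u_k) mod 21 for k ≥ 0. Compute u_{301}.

Listing terms: u_0 = 18, u_1 = 6, u_2 = 15, u_3 = 0, u_4 = 12, u_5 = 18, u_6 = 3, u_7 = 0, u_8 = 15, u_9 = 12, u_{10} = 9, u_{11} = 0, u_{12} = 3, u_{13} = 15, u_{14} = 6, u_{15} = 0, u_{16} = 9, u_{17} = 3, u_{18} = 18, u_{19} = 0, u_{20} = 6, u_{21} = 9, u_{22} = 12, u_{23} = 0, u_{24} = 18, u_{25} = 6.
Since (u_{24}, u_{25}) = (u_0, u_1) = (18, 6) (two consecutive terms determine the rest), the sequence is periodic with period 24.
So u_{301} = u_{0 + ((301-0) mod 24)} = u_{13} = 15.

15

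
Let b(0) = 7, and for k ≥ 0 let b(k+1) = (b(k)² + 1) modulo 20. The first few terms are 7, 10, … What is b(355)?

10

b(0) = 7, b(1) = 10, b(2) = 1, b(3) = 2, b(4) = 5, b(5) = 6, b(6) = 17, b(7) = 10.
Since b(7) = b(1) = 10, the sequence is eventually periodic: after a pre-period of length 1 it cycles with period 6.
For k ≥ 1, b(k) depends only on (k - 1) mod 6. (355 - 1) mod 6 = 0, so b(355) = b(1) = 10.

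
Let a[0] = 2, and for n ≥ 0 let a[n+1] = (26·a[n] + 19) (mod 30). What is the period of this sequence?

5

a[0] = 2; a[1] = 11; a[2] = 5; a[3] = 29; a[4] = 23; a[5] = 17; a[6] = 11.
Since a[6] = a[1] = 11, the sequence is eventually periodic: after a pre-period of length 1 it cycles with period 5.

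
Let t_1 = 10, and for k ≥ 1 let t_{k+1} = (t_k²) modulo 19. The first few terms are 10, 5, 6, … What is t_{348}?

Listing terms: t_1 = 10, t_2 = 5, t_3 = 6, t_4 = 17, t_5 = 4, t_6 = 16, t_7 = 9, t_8 = 5.
Since t_8 = t_2 = 5, the sequence is eventually periodic: after a pre-period of length 1 it cycles with period 6.
For k ≥ 2, t_k depends only on (k - 2) mod 6. (348 - 2) mod 6 = 4, so t_{348} = t_6 = 16.

16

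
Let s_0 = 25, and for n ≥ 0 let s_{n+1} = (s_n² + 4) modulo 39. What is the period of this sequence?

6

s_0 = 25, s_1 = 5, s_2 = 29, s_3 = 26, s_4 = 17, s_5 = 20, s_6 = 14, s_7 = 5.
Since s_7 = s_1 = 5, the sequence is eventually periodic: after a pre-period of length 1 it cycles with period 6.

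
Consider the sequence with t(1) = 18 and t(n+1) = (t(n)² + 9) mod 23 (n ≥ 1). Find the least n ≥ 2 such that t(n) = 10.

Listing terms: t(1) = 18, t(2) = 11, t(3) = 15, t(4) = 4, t(5) = 2, t(6) = 13, t(7) = 17, t(8) = 22, t(9) = 10, t(10) = 17.
Since t(10) = t(7) = 17, the sequence is eventually periodic: after a pre-period of length 6 it cycles with period 3.
The value 10 first appears (with n ≥ 2) at t(9).

9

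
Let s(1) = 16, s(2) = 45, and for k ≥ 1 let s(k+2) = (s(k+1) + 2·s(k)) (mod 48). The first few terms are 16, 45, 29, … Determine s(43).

Listing terms: s(1) = 16; s(2) = 45; s(3) = 29; s(4) = 23; s(5) = 33; s(6) = 31; s(7) = 1; s(8) = 15; s(9) = 17; s(10) = 47; s(11) = 33; s(12) = 31.
Since (s(11), s(12)) = (s(5), s(6)) = (33, 31) (two consecutive terms determine the rest), the sequence is eventually periodic: after a pre-period of length 4 it cycles with period 6.
For k ≥ 5, s(k) depends only on (k - 5) mod 6. (43 - 5) mod 6 = 2, so s(43) = s(7) = 1.

1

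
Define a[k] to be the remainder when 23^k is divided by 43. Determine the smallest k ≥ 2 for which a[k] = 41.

We have a[1] = 23,  a[2] = 13,  a[3] = 41,  a[4] = 40,  a[5] = 17,  a[6] = 4,  a[7] = 6,  a[8] = 9,  a[9] = 35,  a[10] = 31,  a[11] = 25,  a[12] = 16,  a[13] = 24,  a[14] = 36,  a[15] = 11,  a[16] = 38,  a[17] = 14,  a[18] = 21,  a[19] = 10,  a[20] = 15,  a[21] = 1,  a[22] = 23.
The sequence repeats with period 21.
The value 41 first appears (with k ≥ 2) at a[3].

3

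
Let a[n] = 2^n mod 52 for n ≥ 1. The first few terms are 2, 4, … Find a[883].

24

a[1] = 2, a[2] = 4, a[3] = 8, a[4] = 16, a[5] = 32, a[6] = 12, a[7] = 24, a[8] = 48, a[9] = 44, a[10] = 36, a[11] = 20, a[12] = 40, a[13] = 28, a[14] = 4.
Since a[14] = a[2] = 4, the sequence is eventually periodic: after a pre-period of length 1 it cycles with period 12.
For n ≥ 2, a[n] depends only on (n - 2) mod 12. (883 - 2) mod 12 = 5, so a[883] = a[7] = 24.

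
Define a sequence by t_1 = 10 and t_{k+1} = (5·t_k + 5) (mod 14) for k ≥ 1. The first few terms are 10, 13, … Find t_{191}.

t_1 = 10; t_2 = 13; t_3 = 0; t_4 = 5; t_5 = 2; t_6 = 1; t_7 = 10.
Since t_7 = t_1 = 10, the sequence is periodic with period 6.
So t_{191} = t_{1 + ((191-1) mod 6)} = t_5 = 2.

2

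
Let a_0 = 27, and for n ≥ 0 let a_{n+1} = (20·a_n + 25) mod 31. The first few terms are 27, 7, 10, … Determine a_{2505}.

27

We have a_0 = 27,  a_1 = 7,  a_2 = 10,  a_3 = 8,  a_4 = 30,  a_5 = 5,  a_6 = 1,  a_7 = 14,  a_8 = 26,  a_9 = 18,  a_{10} = 13,  a_{11} = 6,  a_{12} = 21,  a_{13} = 11,  a_{14} = 28,  a_{15} = 27.
Since a_{15} = a_0 = 27, the sequence is periodic with period 15.
(2505 - 0) mod 15 = 0, so a_{2505} = a_0 = 27.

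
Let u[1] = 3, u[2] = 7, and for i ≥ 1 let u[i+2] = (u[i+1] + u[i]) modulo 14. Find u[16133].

13

Listing terms: u[1] = 3, u[2] = 7, u[3] = 10, u[4] = 3, u[5] = 13, u[6] = 2, u[7] = 1, u[8] = 3, u[9] = 4, u[10] = 7, u[11] = 11, u[12] = 4, u[13] = 1, u[14] = 5, u[15] = 6, u[16] = 11, u[17] = 3, u[18] = 0, u[19] = 3, u[20] = 3, u[21] = 6, u[22] = 9, u[23] = 1, u[24] = 10, u[25] = 11, u[26] = 7, u[27] = 4, u[28] = 11, u[29] = 1, u[30] = 12, u[31] = 13, u[32] = 11, u[33] = 10, u[34] = 7, u[35] = 3, u[36] = 10, u[37] = 13, u[38] = 9, u[39] = 8, u[40] = 3, u[41] = 11, u[42] = 0, u[43] = 11, u[44] = 11, u[45] = 8, u[46] = 5, u[47] = 13, u[48] = 4, u[49] = 3, u[50] = 7.
The sequence repeats with period 48.
(16133 - 1) mod 48 = 4, so u[16133] = u[5] = 13.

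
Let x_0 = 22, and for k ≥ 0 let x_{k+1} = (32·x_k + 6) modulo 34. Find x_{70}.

24

We have x_0 = 22,  x_1 = 30,  x_2 = 14,  x_3 = 12,  x_4 = 16,  x_5 = 8,  x_6 = 24,  x_7 = 26,  x_8 = 22.
The sequence repeats with period 8.
So x_{70} = x_{0 + ((70-0) mod 8)} = x_6 = 24.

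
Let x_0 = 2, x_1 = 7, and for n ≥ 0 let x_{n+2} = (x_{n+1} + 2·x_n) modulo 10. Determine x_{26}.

1

Listing terms: x_0 = 2; x_1 = 7; x_2 = 1; x_3 = 5; x_4 = 7; x_5 = 7; x_6 = 1.
Since (x_5, x_6) = (x_1, x_2) = (7, 1) (two consecutive terms determine the rest), the sequence is eventually periodic: after a pre-period of length 1 it cycles with period 4.
For n ≥ 1, x_n depends only on (n - 1) mod 4. (26 - 1) mod 4 = 1, so x_{26} = x_2 = 1.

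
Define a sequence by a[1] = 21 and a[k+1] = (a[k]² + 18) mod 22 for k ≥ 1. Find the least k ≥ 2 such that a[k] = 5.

a[1] = 21, a[2] = 19, a[3] = 5, a[4] = 21.
The sequence repeats with period 3.
The value 5 first appears (with k ≥ 2) at a[3].

3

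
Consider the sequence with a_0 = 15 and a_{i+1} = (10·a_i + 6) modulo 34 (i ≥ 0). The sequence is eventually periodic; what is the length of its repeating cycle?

16

Computing terms: a_0 = 15,  a_1 = 20,  a_2 = 2,  a_3 = 26,  a_4 = 28,  a_5 = 14,  a_6 = 10,  a_7 = 4,  a_8 = 12,  a_9 = 24,  a_{10} = 8,  a_{11} = 18,  a_{12} = 16,  a_{13} = 30,  a_{14} = 0,  a_{15} = 6,  a_{16} = 32,  a_{17} = 20.
Since a_{17} = a_1 = 20, the sequence is eventually periodic: after a pre-period of length 1 it cycles with period 16.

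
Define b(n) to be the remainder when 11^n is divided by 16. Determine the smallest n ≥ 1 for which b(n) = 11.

Computing terms: b(0) = 1, b(1) = 11, b(2) = 9, b(3) = 3, b(4) = 1.
The sequence repeats with period 4.
The value 11 first appears (with n ≥ 1) at b(1).

1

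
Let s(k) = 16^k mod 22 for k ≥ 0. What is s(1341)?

16

Computing terms: s(0) = 1; s(1) = 16; s(2) = 14; s(3) = 4; s(4) = 20; s(5) = 12; s(6) = 16.
Since s(6) = s(1) = 16, the sequence is eventually periodic: after a pre-period of length 1 it cycles with period 5.
For k ≥ 1, s(k) depends only on (k - 1) mod 5. (1341 - 1) mod 5 = 0, so s(1341) = s(1) = 16.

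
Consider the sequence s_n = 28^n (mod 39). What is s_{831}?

34

Computing terms: s_1 = 28,  s_2 = 4,  s_3 = 34,  s_4 = 16,  s_5 = 19,  s_6 = 25,  s_7 = 37,  s_8 = 22,  s_9 = 31,  s_{10} = 10,  s_{11} = 7,  s_{12} = 1,  s_{13} = 28.
Since s_{13} = s_1 = 28, the sequence is periodic with period 12.
(831 - 1) mod 12 = 2, so s_{831} = s_3 = 34.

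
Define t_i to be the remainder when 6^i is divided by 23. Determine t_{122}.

Listing terms: t_0 = 1, t_1 = 6, t_2 = 13, t_3 = 9, t_4 = 8, t_5 = 2, t_6 = 12, t_7 = 3, t_8 = 18, t_9 = 16, t_{10} = 4, t_{11} = 1.
The sequence repeats with period 11.
(122 - 0) mod 11 = 1, so t_{122} = t_1 = 6.

6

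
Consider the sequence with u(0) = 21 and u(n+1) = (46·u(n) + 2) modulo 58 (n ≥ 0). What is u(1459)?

54

Listing terms: u(0) = 21; u(1) = 40; u(2) = 44; u(3) = 54; u(4) = 50; u(5) = 40.
Since u(5) = u(1) = 40, the sequence is eventually periodic: after a pre-period of length 1 it cycles with period 4.
For n ≥ 1, u(n) depends only on (n - 1) mod 4. (1459 - 1) mod 4 = 2, so u(1459) = u(3) = 54.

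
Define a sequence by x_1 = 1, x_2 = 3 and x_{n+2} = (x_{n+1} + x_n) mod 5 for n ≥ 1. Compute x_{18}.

Listing terms: x_1 = 1, x_2 = 3, x_3 = 4, x_4 = 2, x_5 = 1, x_6 = 3.
The sequence repeats with period 4.
So x_{18} = x_{1 + ((18-1) mod 4)} = x_2 = 3.

3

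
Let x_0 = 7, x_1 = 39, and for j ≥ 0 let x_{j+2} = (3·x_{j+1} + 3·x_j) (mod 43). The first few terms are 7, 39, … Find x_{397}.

x_0 = 7; x_1 = 39; x_2 = 9; x_3 = 15; x_4 = 29; x_5 = 3; x_6 = 10; x_7 = 39; x_8 = 18; x_9 = 42; x_{10} = 8; x_{11} = 21; x_{12} = 1; x_{13} = 23; x_{14} = 29; x_{15} = 27; x_{16} = 39; x_{17} = 26; x_{18} = 23; x_{19} = 18; x_{20} = 37; x_{21} = 36; x_{22} = 4; x_{23} = 34; x_{24} = 28; x_{25} = 14; x_{26} = 40; x_{27} = 33; x_{28} = 4; x_{29} = 25; x_{30} = 1; x_{31} = 35; x_{32} = 22; x_{33} = 42; x_{34} = 20; x_{35} = 14; x_{36} = 16; x_{37} = 4; x_{38} = 17; x_{39} = 20; x_{40} = 25; x_{41} = 6; x_{42} = 7; x_{43} = 39.
Since (x_{42}, x_{43}) = (x_0, x_1) = (7, 39) (two consecutive terms determine the rest), the sequence is periodic with period 42.
So x_{397} = x_{0 + ((397-0) mod 42)} = x_{19} = 18.

18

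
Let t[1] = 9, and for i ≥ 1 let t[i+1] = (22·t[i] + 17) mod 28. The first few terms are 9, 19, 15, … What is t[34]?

3

t[1] = 9; t[2] = 19; t[3] = 15; t[4] = 11; t[5] = 7; t[6] = 3; t[7] = 27; t[8] = 23; t[9] = 19.
Since t[9] = t[2] = 19, the sequence is eventually periodic: after a pre-period of length 1 it cycles with period 7.
For i ≥ 2, t[i] depends only on (i - 2) mod 7. (34 - 2) mod 7 = 4, so t[34] = t[6] = 3.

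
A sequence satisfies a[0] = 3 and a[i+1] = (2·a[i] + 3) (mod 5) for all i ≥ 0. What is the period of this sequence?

4

Computing terms: a[0] = 3; a[1] = 4; a[2] = 1; a[3] = 0; a[4] = 3.
The sequence repeats with period 4.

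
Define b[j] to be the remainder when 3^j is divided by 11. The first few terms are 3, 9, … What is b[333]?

5

We have b[1] = 3, b[2] = 9, b[3] = 5, b[4] = 4, b[5] = 1, b[6] = 3.
Since b[6] = b[1] = 3, the sequence is periodic with period 5.
(333 - 1) mod 5 = 2, so b[333] = b[3] = 5.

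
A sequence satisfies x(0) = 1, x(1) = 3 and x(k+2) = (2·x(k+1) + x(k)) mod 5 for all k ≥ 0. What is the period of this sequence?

We have x(0) = 1; x(1) = 3; x(2) = 2; x(3) = 2; x(4) = 1; x(5) = 4; x(6) = 4; x(7) = 2; x(8) = 3; x(9) = 3; x(10) = 4; x(11) = 1; x(12) = 1; x(13) = 3.
The sequence repeats with period 12.

12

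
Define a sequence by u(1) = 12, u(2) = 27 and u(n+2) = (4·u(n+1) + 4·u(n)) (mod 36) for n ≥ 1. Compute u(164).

12

Computing terms: u(1) = 12, u(2) = 27, u(3) = 12, u(4) = 12, u(5) = 24, u(6) = 0, u(7) = 24, u(8) = 24, u(9) = 12, u(10) = 0, u(11) = 12, u(12) = 12.
Since (u(11), u(12)) = (u(3), u(4)) = (12, 12) (two consecutive terms determine the rest), the sequence is eventually periodic: after a pre-period of length 2 it cycles with period 8.
For n ≥ 3, u(n) depends only on (n - 3) mod 8. (164 - 3) mod 8 = 1, so u(164) = u(4) = 12.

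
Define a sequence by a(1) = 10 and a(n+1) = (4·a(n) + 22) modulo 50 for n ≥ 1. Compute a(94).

2

a(1) = 10, a(2) = 12, a(3) = 20, a(4) = 2, a(5) = 30, a(6) = 42, a(7) = 40, a(8) = 32, a(9) = 0, a(10) = 22, a(11) = 10.
The sequence repeats with period 10.
So a(94) = a(1 + ((94-1) mod 10)) = a(4) = 2.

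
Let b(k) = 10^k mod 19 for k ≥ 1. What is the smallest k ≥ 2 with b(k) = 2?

Computing terms: b(1) = 10,  b(2) = 5,  b(3) = 12,  b(4) = 6,  b(5) = 3,  b(6) = 11,  b(7) = 15,  b(8) = 17,  b(9) = 18,  b(10) = 9,  b(11) = 14,  b(12) = 7,  b(13) = 13,  b(14) = 16,  b(15) = 8,  b(16) = 4,  b(17) = 2,  b(18) = 1,  b(19) = 10.
The sequence repeats with period 18.
The value 2 first appears (with k ≥ 2) at b(17).

17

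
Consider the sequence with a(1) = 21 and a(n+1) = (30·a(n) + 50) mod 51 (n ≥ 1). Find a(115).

50

Computing terms: a(1) = 21; a(2) = 17; a(3) = 50; a(4) = 20; a(5) = 38; a(6) = 17.
Since a(6) = a(2) = 17, the sequence is eventually periodic: after a pre-period of length 1 it cycles with period 4.
For n ≥ 2, a(n) depends only on (n - 2) mod 4. (115 - 2) mod 4 = 1, so a(115) = a(3) = 50.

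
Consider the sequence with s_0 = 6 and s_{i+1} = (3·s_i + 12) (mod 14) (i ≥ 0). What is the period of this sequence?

Listing terms: s_0 = 6,  s_1 = 2,  s_2 = 4,  s_3 = 10,  s_4 = 0,  s_5 = 12,  s_6 = 6.
Since s_6 = s_0 = 6, the sequence is periodic with period 6.

6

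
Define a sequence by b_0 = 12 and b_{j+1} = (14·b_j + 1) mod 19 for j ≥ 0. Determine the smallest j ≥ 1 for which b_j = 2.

11

Computing terms: b_0 = 12; b_1 = 17; b_2 = 11; b_3 = 3; b_4 = 5; b_5 = 14; b_6 = 7; b_7 = 4; b_8 = 0; b_9 = 1; b_{10} = 15; b_{11} = 2; b_{12} = 10; b_{13} = 8; b_{14} = 18; b_{15} = 6; b_{16} = 9; b_{17} = 13; b_{18} = 12.
The sequence repeats with period 18.
The value 2 first appears (with j ≥ 1) at b_{11}.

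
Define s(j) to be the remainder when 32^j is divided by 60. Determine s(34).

s(1) = 32; s(2) = 4; s(3) = 8; s(4) = 16; s(5) = 32.
The sequence repeats with period 4.
(34 - 1) mod 4 = 1, so s(34) = s(2) = 4.

4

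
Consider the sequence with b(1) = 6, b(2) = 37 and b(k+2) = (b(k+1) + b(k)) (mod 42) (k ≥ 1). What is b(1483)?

34

We have b(1) = 6,  b(2) = 37,  b(3) = 1,  b(4) = 38,  b(5) = 39,  b(6) = 35,  b(7) = 32,  b(8) = 25,  b(9) = 15,  b(10) = 40,  b(11) = 13,  b(12) = 11,  b(13) = 24,  b(14) = 35,  b(15) = 17,  b(16) = 10,  b(17) = 27,  b(18) = 37,  b(19) = 22,  b(20) = 17,  b(21) = 39,  b(22) = 14,  b(23) = 11,  b(24) = 25,  b(25) = 36,  b(26) = 19,  b(27) = 13,  b(28) = 32,  b(29) = 3,  b(30) = 35,  b(31) = 38,  b(32) = 31,  b(33) = 27,  b(34) = 16,  b(35) = 1,  b(36) = 17,  b(37) = 18,  b(38) = 35,  b(39) = 11,  b(40) = 4,  b(41) = 15,  b(42) = 19,  b(43) = 34,  b(44) = 11,  b(45) = 3,  b(46) = 14,  b(47) = 17,  b(48) = 31,  b(49) = 6,  b(50) = 37.
Since (b(49), b(50)) = (b(1), b(2)) = (6, 37) (two consecutive terms determine the rest), the sequence is periodic with period 48.
(1483 - 1) mod 48 = 42, so b(1483) = b(43) = 34.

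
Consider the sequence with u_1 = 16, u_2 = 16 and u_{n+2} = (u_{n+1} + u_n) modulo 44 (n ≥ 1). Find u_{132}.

Computing terms: u_1 = 16,  u_2 = 16,  u_3 = 32,  u_4 = 4,  u_5 = 36,  u_6 = 40,  u_7 = 32,  u_8 = 28,  u_9 = 16,  u_{10} = 0,  u_{11} = 16,  u_{12} = 16.
Since (u_{11}, u_{12}) = (u_1, u_2) = (16, 16) (two consecutive terms determine the rest), the sequence is periodic with period 10.
So u_{132} = u_{1 + ((132-1) mod 10)} = u_2 = 16.

16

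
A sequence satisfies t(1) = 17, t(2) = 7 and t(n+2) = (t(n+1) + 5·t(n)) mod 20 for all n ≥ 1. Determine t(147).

We have t(1) = 17; t(2) = 7; t(3) = 12; t(4) = 7; t(5) = 7; t(6) = 2; t(7) = 17; t(8) = 7.
The sequence repeats with period 6.
(147 - 1) mod 6 = 2, so t(147) = t(3) = 12.

12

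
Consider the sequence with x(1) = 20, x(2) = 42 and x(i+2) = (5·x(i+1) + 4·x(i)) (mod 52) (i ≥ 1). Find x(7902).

Computing terms: x(1) = 20, x(2) = 42, x(3) = 30, x(4) = 6, x(5) = 46, x(6) = 46, x(7) = 50, x(8) = 18, x(9) = 30, x(10) = 14, x(11) = 34, x(12) = 18, x(13) = 18, x(14) = 6, x(15) = 50, x(16) = 14, x(17) = 10, x(18) = 2, x(19) = 50, x(20) = 50, x(21) = 34, x(22) = 6, x(23) = 10, x(24) = 22, x(25) = 46, x(26) = 6, x(27) = 6, x(28) = 2, x(29) = 34, x(30) = 22, x(31) = 38, x(32) = 18, x(33) = 34, x(34) = 34, x(35) = 46, x(36) = 2, x(37) = 38, x(38) = 42, x(39) = 50, x(40) = 2, x(41) = 2, x(42) = 18, x(43) = 46, x(44) = 42, x(45) = 30.
Since (x(44), x(45)) = (x(2), x(3)) = (42, 30) (two consecutive terms determine the rest), the sequence is eventually periodic: after a pre-period of length 1 it cycles with period 42.
For i ≥ 2, x(i) depends only on (i - 2) mod 42. (7902 - 2) mod 42 = 4, so x(7902) = x(6) = 46.

46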